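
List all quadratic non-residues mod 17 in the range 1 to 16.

3, 5, 6, 7, 10, 11, 12, 14

Square k = 1,…,8 (k and 17−k give the same square):
1²=1, 2²=4, 3²=9, 4²=16, 5²≡8, 6²≡2, 7²≡15, 8²≡13 (mod 17).
The residues are {1, 2, 4, 8, 9, 13, 15, 16}; the non-residues are the remaining 8 nonzero classes.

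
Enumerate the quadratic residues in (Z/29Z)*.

Square k = 1,…,14 (k and 29−k give the same square):
1²=1, 2²=4, 3²=9, 4²=16, 5²=25, 6²≡7, 7²≡20, 8²≡6, 9²≡23, 10²≡13, 11²≡5, 12²≡28, 13²≡24, 14²≡22 (mod 29).
So the quadratic residues mod 29 are {1, 4, 5, 6, 7, 9, 13, 16, 20, 22, 23, 24, 25, 28}.

1,4,5,6,7,9,13,16,20,22,23,24,25,28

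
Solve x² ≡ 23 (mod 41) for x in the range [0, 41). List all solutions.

8, 33

41 ≡ 1 (mod 4), so we find a root by search.
Trying successive values, 8² = 64 ≡ 23 (mod 41). The other root is 41 − 8 = 33.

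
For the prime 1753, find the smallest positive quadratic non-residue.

5

(2/1753) = +1, so 2 is a residue.
(3/1753) = +1, so 3 is a residue.
(4/1753) = +1, so 4 is a residue.
(5/1753) = −1, so 5 is the smallest positive non-residue mod 1753.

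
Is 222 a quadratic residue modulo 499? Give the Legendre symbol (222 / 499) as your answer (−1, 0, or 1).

Pull out 2: since 499 ≡ 3 (mod 8), (2/499) = -1.
Reciprocity: 111 ≡ 3 and 499 ≡ 3 (mod 4), so (111/499) = −(499/111).
Reduce top mod 111: now compute (55/111).
Reciprocity: 55 ≡ 3 and 111 ≡ 3 (mod 4), so (55/111) = −(111/55).
Reduce top mod 55: now compute (1/55).
Reached (1/55) = 1. Collecting the sign flips along the way, the symbol is -1.

-1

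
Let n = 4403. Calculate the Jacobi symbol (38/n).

Pull out 2: since 4403 ≡ 3 (mod 8), (2/4403) = -1.
Reciprocity: 19 ≡ 3 and 4403 ≡ 3 (mod 4), so (19/4403) = −(4403/19).
Reduce top mod 19: now compute (14/19).
Pull out 2: since 19 ≡ 3 (mod 8), (2/19) = -1.
Reciprocity: 7 ≡ 3 and 19 ≡ 3 (mod 4), so (7/19) = −(19/7).
Reduce top mod 7: now compute (5/7).
Reciprocity: 5 ≡ 1 and 7 ≡ 3 (mod 4), so (5/7) = +(7/5).
Reduce top mod 5: now compute (2/5).
Pull out 2: since 5 ≡ 5 (mod 8), (2/5) = -1.
Reached (1/5) = 1. Collecting the sign flips along the way, the symbol is -1.

-1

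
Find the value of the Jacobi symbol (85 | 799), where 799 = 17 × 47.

0

Reciprocity: 85 ≡ 1 and 799 ≡ 3 (mod 4), so (85/799) = +(799/85).
Reduce top mod 85: now compute (34/85).
Pull out 2: since 85 ≡ 5 (mod 8), (2/85) = -1.
Reciprocity: 17 ≡ 1 and 85 ≡ 1 (mod 4), so (17/85) = +(85/17).
Reduce top mod 17: now compute (0/17).
Top reduces to 0: gcd > 1, so the symbol is 0.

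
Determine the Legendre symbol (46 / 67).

Pull out 2: since 67 ≡ 3 (mod 8), (2/67) = -1.
Reciprocity: 23 ≡ 3 and 67 ≡ 3 (mod 4), so (23/67) = −(67/23).
Reduce top mod 23: now compute (21/23).
Reciprocity: 21 ≡ 1 and 23 ≡ 3 (mod 4), so (21/23) = +(23/21).
Reduce top mod 21: now compute (2/21).
Pull out 2: since 21 ≡ 5 (mod 8), (2/21) = -1.
Reached (1/21) = 1. Collecting the sign flips along the way, the symbol is -1.

-1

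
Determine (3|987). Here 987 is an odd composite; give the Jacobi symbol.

0

Reciprocity: 3 ≡ 3 and 987 ≡ 3 (mod 4), so (3/987) = −(987/3).
Reduce top mod 3: now compute (0/3).
Top reduces to 0: gcd > 1, so the symbol is 0.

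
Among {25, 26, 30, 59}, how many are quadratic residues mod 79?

(25/79) = +1 → QR.
(26/79) = +1 → QR.
(30/79) = -1 → non-residue.
(59/79) = -1 → non-residue.
Total quadratic residues among the 4: 2.

2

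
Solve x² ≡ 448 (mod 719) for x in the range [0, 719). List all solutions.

Since 719 ≡ 3 (mod 4), a square root of 448 is 448^((719+1)/4) = 448^180 mod 719.
Repeated squaring: 448^2≡103, 448^4≡543, 448^8≡59, 448^16≡605, 448^32≡54, 448^64≡40, 448^128≡162 (mod 719).
448^180 = 448^(128+32+16+4) ≡ 468 (mod 719).
Check: 468² = 219024 ≡ 448 (mod 719). The two roots are 251 and 468.

251, 468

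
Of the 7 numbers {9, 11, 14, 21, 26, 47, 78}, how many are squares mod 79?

4

(9/79) = +1 → QR.
(11/79) = +1 → QR.
(14/79) = -1 → non-residue.
(21/79) = +1 → QR.
(26/79) = +1 → QR.
(47/79) = -1 → non-residue.
(78/79) = -1 → non-residue.
Total quadratic residues among the 7: 4.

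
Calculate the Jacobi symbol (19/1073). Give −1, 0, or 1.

Reciprocity: 19 ≡ 3 and 1073 ≡ 1 (mod 4), so (19/1073) = +(1073/19).
Reduce top mod 19: now compute (9/19).
Reciprocity: 9 ≡ 1 and 19 ≡ 3 (mod 4), so (9/19) = +(19/9).
Reduce top mod 9: now compute (1/9).
Reached (1/9) = 1. Collecting the sign flips along the way, the symbol is +1.

1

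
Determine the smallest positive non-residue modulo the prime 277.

(2/277) = −1, so 2 is the smallest positive non-residue mod 277.

2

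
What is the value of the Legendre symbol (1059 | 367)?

Euler's criterion: (1059/367) ≡ 325^183 (mod 367).
325^2 ≡ 296 (mod 367)
325^4 ≡ 270 (mod 367)
325^8 ≡ 234 (mod 367)
325^16 ≡ 73 (mod 367)
325^32 ≡ 191 (mod 367)
325^64 ≡ 148 (mod 367)
325^128 ≡ 251 (mod 367)
325^183 = 325^(128+32+16+4+2+1) ≡ 1 (mod 367).
Result is 1, so (1059/367) = 1.

1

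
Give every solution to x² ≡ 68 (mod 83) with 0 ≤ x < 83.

Since 83 ≡ 3 (mod 4), a square root of 68 is 68^((83+1)/4) = 68^21 mod 83.
Repeated squaring: 68^2≡59, 68^4≡78, 68^8≡25, 68^16≡44 (mod 83).
68^21 = 68^(16+4+1) ≡ 63 (mod 83).
Check: 63² = 3969 ≡ 68 (mod 83). The two roots are 20 and 63.

20, 63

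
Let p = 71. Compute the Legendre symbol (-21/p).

First reduce: -21 ≡ 50 (mod 71).
Pull out 2: since 71 ≡ 7 (mod 8), (2/71) = +1.
Reciprocity: 25 ≡ 1 and 71 ≡ 3 (mod 4), so (25/71) = +(71/25).
Reduce top mod 25: now compute (21/25).
Reciprocity: 21 ≡ 1 and 25 ≡ 1 (mod 4), so (21/25) = +(25/21).
Reduce top mod 21: now compute (4/21).
Pull out 2^2: since 21 ≡ 5 (mod 8), (2/21) = -1, so (2/21)^2 = +1.
Reached (1/21) = 1. Collecting the sign flips along the way, the symbol is +1.

1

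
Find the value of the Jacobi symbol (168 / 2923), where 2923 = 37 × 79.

Pull out 2^3: since 2923 ≡ 3 (mod 8), (2/2923) = -1, so (2/2923)^3 = -1.
Reciprocity: 21 ≡ 1 and 2923 ≡ 3 (mod 4), so (21/2923) = +(2923/21).
Reduce top mod 21: now compute (4/21).
Pull out 2^2: since 21 ≡ 5 (mod 8), (2/21) = -1, so (2/21)^2 = +1.
Reached (1/21) = 1. Collecting the sign flips along the way, the symbol is -1.

-1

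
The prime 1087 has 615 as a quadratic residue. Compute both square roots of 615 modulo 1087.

Since 1087 ≡ 3 (mod 4), a square root of 615 is 615^((1087+1)/4) = 615^272 mod 1087.
Repeated squaring: 615^2≡1036, 615^4≡427, 615^8≡800, 615^16≡844, 615^32≡351, 615^64≡370, 615^128≡1025, 615^256≡583 (mod 1087).
615^272 = 615^(256+16) ≡ 728 (mod 1087).
Check: 728² = 529984 ≡ 615 (mod 1087). The two roots are 359 and 728.

359, 728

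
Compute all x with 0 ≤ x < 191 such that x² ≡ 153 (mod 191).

41, 150

Since 191 ≡ 3 (mod 4), a square root of 153 is 153^((191+1)/4) = 153^48 mod 191.
Repeated squaring: 153^2≡107, 153^4≡180, 153^8≡121, 153^16≡125, 153^32≡154 (mod 191).
153^48 = 153^(32+16) ≡ 150 (mod 191).
Check: 150² = 22500 ≡ 153 (mod 191). The two roots are 41 and 150.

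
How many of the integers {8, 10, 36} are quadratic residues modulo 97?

2

(8/97) = +1 → QR.
(10/97) = -1 → non-residue.
(36/97) = +1 → QR.
Total quadratic residues among the 3: 2.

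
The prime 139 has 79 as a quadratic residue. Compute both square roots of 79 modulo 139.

Since 139 ≡ 3 (mod 4), a square root of 79 is 79^((139+1)/4) = 79^35 mod 139.
Repeated squaring: 79^2≡125, 79^4≡57, 79^8≡52, 79^16≡63, 79^32≡77 (mod 139).
79^35 = 79^(32+2+1) ≡ 45 (mod 139).
Check: 45² = 2025 ≡ 79 (mod 139). The two roots are 45 and 94.

45, 94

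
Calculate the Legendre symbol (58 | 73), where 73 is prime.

-1

Euler's criterion: (58/73) ≡ 58^36 (mod 73).
58^2 ≡ 6 (mod 73)
58^4 ≡ 36 (mod 73)
58^8 ≡ 55 (mod 73)
58^16 ≡ 32 (mod 73)
58^32 ≡ 2 (mod 73)
58^36 = 58^(32+4) ≡ 72 (mod 73).
Result is 72 ≡ −1, so (58/73) = −1.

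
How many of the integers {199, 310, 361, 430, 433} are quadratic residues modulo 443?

(199/443) = -1 → non-residue.
(310/443) = -1 → non-residue.
(361/443) = +1 → QR.
(430/443) = -1 → non-residue.
(433/443) = -1 → non-residue.
Total quadratic residues among the 5: 1.

1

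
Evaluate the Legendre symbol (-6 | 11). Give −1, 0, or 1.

1

Euler's criterion: (-6/11) ≡ 5^5 (mod 11).
5^2 ≡ 3 (mod 11)
5^4 ≡ 9 (mod 11)
5^5 = 5^(4+1) ≡ 1 (mod 11).
Result is 1, so (-6/11) = 1.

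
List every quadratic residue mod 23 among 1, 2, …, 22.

Square k = 1,…,11 (k and 23−k give the same square):
1²=1, 2²=4, 3²=9, 4²=16, 5²≡2, 6²≡13, 7²≡3, 8²≡18, 9²≡12, 10²≡8, 11²≡6 (mod 23).
So the quadratic residues mod 23 are {1, 2, 3, 4, 6, 8, 9, 12, 13, 16, 18}.

1 2 3 4 6 8 9 12 13 16 18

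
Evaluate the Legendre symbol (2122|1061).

First reduce: 2122 ≡ 0 (mod 1061).
Top reduces to 0: gcd > 1, so the symbol is 0.

0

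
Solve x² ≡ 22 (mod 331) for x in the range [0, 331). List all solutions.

118, 213

Since 331 ≡ 3 (mod 4), a square root of 22 is 22^((331+1)/4) = 22^83 mod 331.
Repeated squaring: 22^2≡153, 22^4≡239, 22^8≡189, 22^16≡304, 22^32≡67, 22^64≡186 (mod 331).
22^83 = 22^(64+16+2+1) ≡ 118 (mod 331).
Check: 118² = 13924 ≡ 22 (mod 331). The two roots are 118 and 213.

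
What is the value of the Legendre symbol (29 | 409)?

Euler's criterion: (29/409) ≡ 29^204 (mod 409).
29^2 ≡ 23 (mod 409)
29^4 ≡ 120 (mod 409)
29^8 ≡ 85 (mod 409)
29^16 ≡ 272 (mod 409)
29^32 ≡ 364 (mod 409)
29^64 ≡ 389 (mod 409)
29^128 ≡ 400 (mod 409)
29^204 = 29^(128+64+8+4) ≡ 408 (mod 409).
Result is 408 ≡ −1, so (29/409) = −1.

-1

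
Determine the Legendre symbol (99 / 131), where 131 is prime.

Reciprocity: 99 ≡ 3 and 131 ≡ 3 (mod 4), so (99/131) = −(131/99).
Reduce top mod 99: now compute (32/99).
Pull out 2^5: since 99 ≡ 3 (mod 8), (2/99) = -1, so (2/99)^5 = -1.
Reached (1/99) = 1. Collecting the sign flips along the way, the symbol is +1.

1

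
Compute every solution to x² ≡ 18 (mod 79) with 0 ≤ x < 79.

27, 52

Since 79 ≡ 3 (mod 4), a square root of 18 is 18^((79+1)/4) = 18^20 mod 79.
Repeated squaring: 18^2≡8, 18^4≡64, 18^8≡67, 18^16≡65 (mod 79).
18^20 = 18^(16+4) ≡ 52 (mod 79).
Check: 52² = 2704 ≡ 18 (mod 79). The two roots are 27 and 52.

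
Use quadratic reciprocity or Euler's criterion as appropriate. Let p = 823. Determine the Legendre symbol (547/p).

Reciprocity: 547 ≡ 3 and 823 ≡ 3 (mod 4), so (547/823) = −(823/547).
Reduce top mod 547: now compute (276/547).
Pull out 2^2: since 547 ≡ 3 (mod 8), (2/547) = -1, so (2/547)^2 = +1.
Reciprocity: 69 ≡ 1 and 547 ≡ 3 (mod 4), so (69/547) = +(547/69).
Reduce top mod 69: now compute (64/69).
Pull out 2^6: since 69 ≡ 5 (mod 8), (2/69) = -1, so (2/69)^6 = +1.
Reached (1/69) = 1. Collecting the sign flips along the way, the symbol is -1.

-1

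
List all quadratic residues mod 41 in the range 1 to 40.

1 2 4 5 8 9 10 16 18 20 21 23 25 31 32 33 36 37 39 40

Square k = 1,…,20 (k and 41−k give the same square):
1²=1, 2²=4, 3²=9, 4²=16, 5²=25, 6²=36, 7²≡8, 8²≡23, 9²≡40, 10²≡18, 11²≡39, 12²≡21, 13²≡5, 14²≡32, 15²≡20, 16²≡10, 17²≡2, 18²≡37, 19²≡33, 20²≡31 (mod 41).
So the quadratic residues mod 41 are {1, 2, 4, 5, 8, 9, 10, 16, 18, 20, 21, 23, 25, 31, 32, 33, 36, 37, 39, 40}.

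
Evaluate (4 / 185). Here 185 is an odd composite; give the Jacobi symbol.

1

Pull out 2^2: since 185 ≡ 1 (mod 8), (2/185) = +1, so (2/185)^2 = +1.
Reached (1/185) = 1. Collecting the sign flips along the way, the symbol is +1.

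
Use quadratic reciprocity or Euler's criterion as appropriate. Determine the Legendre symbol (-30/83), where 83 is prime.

First reduce: -30 ≡ 53 (mod 83).
Reciprocity: 53 ≡ 1 and 83 ≡ 3 (mod 4), so (53/83) = +(83/53).
Reduce top mod 53: now compute (30/53).
Pull out 2: since 53 ≡ 5 (mod 8), (2/53) = -1.
Reciprocity: 15 ≡ 3 and 53 ≡ 1 (mod 4), so (15/53) = +(53/15).
Reduce top mod 15: now compute (8/15).
Pull out 2^3: since 15 ≡ 7 (mod 8), (2/15) = +1, so (2/15)^3 = +1.
Reached (1/15) = 1. Collecting the sign flips along the way, the symbol is -1.

-1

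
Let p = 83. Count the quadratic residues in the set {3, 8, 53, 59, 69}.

(3/83) = +1 → QR.
(8/83) = -1 → non-residue.
(53/83) = -1 → non-residue.
(59/83) = +1 → QR.
(69/83) = +1 → QR.
Total quadratic residues among the 5: 3.

3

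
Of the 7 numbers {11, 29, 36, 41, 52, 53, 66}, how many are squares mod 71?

(11/71) = -1 → non-residue.
(29/71) = +1 → QR.
(36/71) = +1 → QR.
(41/71) = -1 → non-residue.
(52/71) = -1 → non-residue.
(53/71) = -1 → non-residue.
(66/71) = -1 → non-residue.
Total quadratic residues among the 7: 2.

2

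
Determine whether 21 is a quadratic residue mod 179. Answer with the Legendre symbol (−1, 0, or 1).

Euler's criterion: (21/179) ≡ 21^89 (mod 179).
21^2 ≡ 83 (mod 179)
21^4 ≡ 87 (mod 179)
21^8 ≡ 51 (mod 179)
21^16 ≡ 95 (mod 179)
21^32 ≡ 75 (mod 179)
21^64 ≡ 76 (mod 179)
21^89 = 21^(64+16+8+1) ≡ 178 (mod 179).
Result is 178 ≡ −1, so (21/179) = −1.

-1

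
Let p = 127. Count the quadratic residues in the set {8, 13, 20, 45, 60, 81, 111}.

4

(8/127) = +1 → QR.
(13/127) = +1 → QR.
(20/127) = -1 → non-residue.
(45/127) = -1 → non-residue.
(60/127) = +1 → QR.
(81/127) = +1 → QR.
(111/127) = -1 → non-residue.
Total quadratic residues among the 7: 4.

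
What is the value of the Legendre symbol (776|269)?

First reduce: 776 ≡ 238 (mod 269).
Pull out 2: since 269 ≡ 5 (mod 8), (2/269) = -1.
Reciprocity: 119 ≡ 3 and 269 ≡ 1 (mod 4), so (119/269) = +(269/119).
Reduce top mod 119: now compute (31/119).
Reciprocity: 31 ≡ 3 and 119 ≡ 3 (mod 4), so (31/119) = −(119/31).
Reduce top mod 31: now compute (26/31).
Pull out 2: since 31 ≡ 7 (mod 8), (2/31) = +1.
Reciprocity: 13 ≡ 1 and 31 ≡ 3 (mod 4), so (13/31) = +(31/13).
Reduce top mod 13: now compute (5/13).
Reciprocity: 5 ≡ 1 and 13 ≡ 1 (mod 4), so (5/13) = +(13/5).
Reduce top mod 5: now compute (3/5).
Reciprocity: 3 ≡ 3 and 5 ≡ 1 (mod 4), so (3/5) = +(5/3).
Reduce top mod 3: now compute (2/3).
Pull out 2: since 3 ≡ 3 (mod 8), (2/3) = -1.
Reached (1/3) = 1. Collecting the sign flips along the way, the symbol is -1.

-1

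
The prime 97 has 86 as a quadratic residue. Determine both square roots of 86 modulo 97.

97 ≡ 1 (mod 4), so we find a root by search.
Trying successive values, 38² = 1444 ≡ 86 (mod 97). The other root is 97 − 38 = 59.

38, 59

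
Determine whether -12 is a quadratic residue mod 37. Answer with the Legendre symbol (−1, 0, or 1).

Euler's criterion: (-12/37) ≡ 25^18 (mod 37).
25^2 ≡ 33 (mod 37)
25^4 ≡ 16 (mod 37)
25^8 ≡ 34 (mod 37)
25^16 ≡ 9 (mod 37)
25^18 = 25^(16+2) ≡ 1 (mod 37).
Result is 1, so (-12/37) = 1.

1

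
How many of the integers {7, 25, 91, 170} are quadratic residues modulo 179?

(7/179) = -1 → non-residue.
(25/179) = +1 → QR.
(91/179) = -1 → non-residue.
(170/179) = -1 → non-residue.
Total quadratic residues among the 4: 1.

1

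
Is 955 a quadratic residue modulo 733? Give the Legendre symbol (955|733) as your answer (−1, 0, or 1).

-1

Euler's criterion: (955/733) ≡ 222^366 (mod 733).
222^2 ≡ 173 (mod 733)
222^4 ≡ 609 (mod 733)
222^8 ≡ 716 (mod 733)
222^16 ≡ 289 (mod 733)
222^32 ≡ 692 (mod 733)
222^64 ≡ 215 (mod 733)
222^128 ≡ 46 (mod 733)
222^256 ≡ 650 (mod 733)
222^366 = 222^(256+64+32+8+4+2) ≡ 732 (mod 733).
Result is 732 ≡ −1, so (955/733) = −1.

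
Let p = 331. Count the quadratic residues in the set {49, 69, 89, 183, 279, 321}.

6

(49/331) = +1 → QR.
(69/331) = +1 → QR.
(89/331) = +1 → QR.
(183/331) = +1 → QR.
(279/331) = +1 → QR.
(321/331) = +1 → QR.
Total quadratic residues among the 6: 6.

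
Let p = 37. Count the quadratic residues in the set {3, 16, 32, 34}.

(3/37) = +1 → QR.
(16/37) = +1 → QR.
(32/37) = -1 → non-residue.
(34/37) = +1 → QR.
Total quadratic residues among the 4: 3.

3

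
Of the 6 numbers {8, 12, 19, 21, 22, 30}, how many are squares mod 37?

(8/37) = -1 → non-residue.
(12/37) = +1 → QR.
(19/37) = -1 → non-residue.
(21/37) = +1 → QR.
(22/37) = -1 → non-residue.
(30/37) = +1 → QR.
Total quadratic residues among the 6: 3.

3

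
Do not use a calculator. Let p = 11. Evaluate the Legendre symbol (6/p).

Pull out 2: since 11 ≡ 3 (mod 8), (2/11) = -1.
Reciprocity: 3 ≡ 3 and 11 ≡ 3 (mod 4), so (3/11) = −(11/3).
Reduce top mod 3: now compute (2/3).
Pull out 2: since 3 ≡ 3 (mod 8), (2/3) = -1.
Reached (1/3) = 1. Collecting the sign flips along the way, the symbol is -1.

-1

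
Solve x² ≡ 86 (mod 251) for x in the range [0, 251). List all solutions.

60, 191

Since 251 ≡ 3 (mod 4), a square root of 86 is 86^((251+1)/4) = 86^63 mod 251.
Repeated squaring: 86^2≡117, 86^4≡135, 86^8≡153, 86^16≡66, 86^32≡89 (mod 251).
86^63 = 86^(32+16+8+4+2+1) ≡ 60 (mod 251).
Check: 60² = 3600 ≡ 86 (mod 251). The two roots are 60 and 191.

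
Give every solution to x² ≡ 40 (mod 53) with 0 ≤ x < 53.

26, 27

53 ≡ 1 (mod 4), so we find a root by search.
Trying successive values, 26² = 676 ≡ 40 (mod 53). The other root is 53 − 26 = 27.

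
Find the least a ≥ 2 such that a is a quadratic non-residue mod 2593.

5

(2/2593) = +1, so 2 is a residue.
(3/2593) = +1, so 3 is a residue.
(4/2593) = +1, so 4 is a residue.
(5/2593) = −1, so 5 is the smallest positive non-residue mod 2593.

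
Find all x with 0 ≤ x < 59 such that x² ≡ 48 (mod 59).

15, 44

Since 59 ≡ 3 (mod 4), a square root of 48 is 48^((59+1)/4) = 48^15 mod 59.
Repeated squaring: 48^2≡3, 48^4≡9, 48^8≡22 (mod 59).
48^15 = 48^(8+4+2+1) ≡ 15 (mod 59).
Check: 15² = 225 ≡ 48 (mod 59). The two roots are 15 and 44.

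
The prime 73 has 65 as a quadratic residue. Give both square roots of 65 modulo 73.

24, 49

73 ≡ 1 (mod 4), so we find a root by search.
Trying successive values, 24² = 576 ≡ 65 (mod 73). The other root is 73 − 24 = 49.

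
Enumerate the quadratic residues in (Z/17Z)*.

Square k = 1,…,8 (k and 17−k give the same square):
1²=1, 2²=4, 3²=9, 4²=16, 5²≡8, 6²≡2, 7²≡15, 8²≡13 (mod 17).
So the quadratic residues mod 17 are {1, 2, 4, 8, 9, 13, 15, 16}.

1 2 4 8 9 13 15 16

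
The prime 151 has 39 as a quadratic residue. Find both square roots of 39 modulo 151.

48, 103

Since 151 ≡ 3 (mod 4), a square root of 39 is 39^((151+1)/4) = 39^38 mod 151.
Repeated squaring: 39^2≡11, 39^4≡121, 39^8≡145, 39^16≡36, 39^32≡88 (mod 151).
39^38 = 39^(32+4+2) ≡ 103 (mod 151).
Check: 103² = 10609 ≡ 39 (mod 151). The two roots are 48 and 103.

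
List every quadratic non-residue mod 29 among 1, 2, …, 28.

Square k = 1,…,14 (k and 29−k give the same square):
1²=1, 2²=4, 3²=9, 4²=16, 5²=25, 6²≡7, 7²≡20, 8²≡6, 9²≡23, 10²≡13, 11²≡5, 12²≡28, 13²≡24, 14²≡22 (mod 29).
The residues are {1, 4, 5, 6, 7, 9, 13, 16, 20, 22, 23, 24, 25, 28}; the non-residues are the remaining 14 nonzero classes.

2,3,8,10,11,12,14,15,17,18,19,21,26,27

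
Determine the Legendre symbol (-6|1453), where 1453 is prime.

-1

First reduce: -6 ≡ 1447 (mod 1453).
Reciprocity: 1447 ≡ 3 and 1453 ≡ 1 (mod 4), so (1447/1453) = +(1453/1447).
Reduce top mod 1447: now compute (6/1447).
Pull out 2: since 1447 ≡ 7 (mod 8), (2/1447) = +1.
Reciprocity: 3 ≡ 3 and 1447 ≡ 3 (mod 4), so (3/1447) = −(1447/3).
Reduce top mod 3: now compute (1/3).
Reached (1/3) = 1. Collecting the sign flips along the way, the symbol is -1.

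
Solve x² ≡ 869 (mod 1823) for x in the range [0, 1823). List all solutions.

600, 1223

Since 1823 ≡ 3 (mod 4), a square root of 869 is 869^((1823+1)/4) = 869^456 mod 1823.
Repeated squaring: 869^2≡439, 869^4≡1306, 869^8≡1131, 869^16≡1238, 869^32≡1324, 869^64≡1073, 869^128≡1016, 869^256≡438 (mod 1823).
869^456 = 869^(256+128+64+8) ≡ 600 (mod 1823).
Check: 600² = 360000 ≡ 869 (mod 1823). The two roots are 600 and 1223.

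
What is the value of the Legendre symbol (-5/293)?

First reduce: -5 ≡ 288 (mod 293).
Pull out 2^5: since 293 ≡ 5 (mod 8), (2/293) = -1, so (2/293)^5 = -1.
Reciprocity: 9 ≡ 1 and 293 ≡ 1 (mod 4), so (9/293) = +(293/9).
Reduce top mod 9: now compute (5/9).
Reciprocity: 5 ≡ 1 and 9 ≡ 1 (mod 4), so (5/9) = +(9/5).
Reduce top mod 5: now compute (4/5).
Pull out 2^2: since 5 ≡ 5 (mod 8), (2/5) = -1, so (2/5)^2 = +1.
Reached (1/5) = 1. Collecting the sign flips along the way, the symbol is -1.

-1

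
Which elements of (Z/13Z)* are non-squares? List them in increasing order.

Square k = 1,…,6 (k and 13−k give the same square):
1²=1, 2²=4, 3²=9, 4²≡3, 5²≡12, 6²≡10 (mod 13).
The residues are {1, 3, 4, 9, 10, 12}; the non-residues are the remaining 6 nonzero classes.

2,5,6,7,8,11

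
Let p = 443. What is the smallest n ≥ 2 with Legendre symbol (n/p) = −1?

(2/443) = −1, so 2 is the smallest positive non-residue mod 443.

2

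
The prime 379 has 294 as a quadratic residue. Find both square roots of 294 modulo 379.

108, 271

Since 379 ≡ 3 (mod 4), a square root of 294 is 294^((379+1)/4) = 294^95 mod 379.
Repeated squaring: 294^2≡24, 294^4≡197, 294^8≡151, 294^16≡61, 294^32≡310, 294^64≡213 (mod 379).
294^95 = 294^(64+16+8+4+2+1) ≡ 271 (mod 379).
Check: 271² = 73441 ≡ 294 (mod 379). The two roots are 108 and 271.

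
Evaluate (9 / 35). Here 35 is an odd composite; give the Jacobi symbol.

Reciprocity: 9 ≡ 1 and 35 ≡ 3 (mod 4), so (9/35) = +(35/9).
Reduce top mod 9: now compute (8/9).
Pull out 2^3: since 9 ≡ 1 (mod 8), (2/9) = +1, so (2/9)^3 = +1.
Reached (1/9) = 1. Collecting the sign flips along the way, the symbol is +1.

1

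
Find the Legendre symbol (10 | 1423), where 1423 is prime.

-1

Pull out 2: since 1423 ≡ 7 (mod 8), (2/1423) = +1.
Reciprocity: 5 ≡ 1 and 1423 ≡ 3 (mod 4), so (5/1423) = +(1423/5).
Reduce top mod 5: now compute (3/5).
Reciprocity: 3 ≡ 3 and 5 ≡ 1 (mod 4), so (3/5) = +(5/3).
Reduce top mod 3: now compute (2/3).
Pull out 2: since 3 ≡ 3 (mod 8), (2/3) = -1.
Reached (1/3) = 1. Collecting the sign flips along the way, the symbol is -1.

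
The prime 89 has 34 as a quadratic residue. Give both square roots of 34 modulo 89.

37, 52

89 ≡ 1 (mod 4), so we find a root by search.
Trying successive values, 37² = 1369 ≡ 34 (mod 89). The other root is 89 − 37 = 52.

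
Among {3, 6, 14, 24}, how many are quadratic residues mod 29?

2

(3/29) = -1 → non-residue.
(6/29) = +1 → QR.
(14/29) = -1 → non-residue.
(24/29) = +1 → QR.
Total quadratic residues among the 4: 2.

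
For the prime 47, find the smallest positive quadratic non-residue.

5

(2/47) = +1, so 2 is a residue.
(3/47) = +1, so 3 is a residue.
(4/47) = +1, so 4 is a residue.
(5/47) = −1, so 5 is the smallest positive non-residue mod 47.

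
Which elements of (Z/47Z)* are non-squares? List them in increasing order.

5,10,11,13,15,19,20,22,23,26,29,30,31,33,35,38,39,40,41,43,44,45,46

Square k = 1,…,23 (k and 47−k give the same square):
1²=1, 2²=4, 3²=9, 4²=16, 5²=25, 6²=36, 7²≡2, 8²≡17, 9²≡34, 10²≡6, 11²≡27, 12²≡3, 13²≡28, 14²≡8, 15²≡37, 16²≡21, 17²≡7, 18²≡42, 19²≡32, 20²≡24, 21²≡18, 22²≡14, 23²≡12 (mod 47).
The residues are {1, 2, 3, 4, 6, 7, 8, 9, 12, 14, 16, 17, 18, 21, 24, 25, 27, 28, 32, 34, 36, 37, 42}; the non-residues are the remaining 23 nonzero classes.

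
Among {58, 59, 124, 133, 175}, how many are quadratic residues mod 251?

(58/251) = +1 → QR.
(59/251) = -1 → non-residue.
(124/251) = +1 → QR.
(133/251) = -1 → non-residue.
(175/251) = +1 → QR.
Total quadratic residues among the 5: 3.

3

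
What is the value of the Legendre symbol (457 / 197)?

Euler's criterion: (457/197) ≡ 63^98 (mod 197).
63^2 ≡ 29 (mod 197)
63^4 ≡ 53 (mod 197)
63^8 ≡ 51 (mod 197)
63^16 ≡ 40 (mod 197)
63^32 ≡ 24 (mod 197)
63^64 ≡ 182 (mod 197)
63^98 = 63^(64+32+2) ≡ 1 (mod 197).
Result is 1, so (457/197) = 1.

1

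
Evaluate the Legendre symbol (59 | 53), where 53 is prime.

1

First reduce: 59 ≡ 6 (mod 53).
Pull out 2: since 53 ≡ 5 (mod 8), (2/53) = -1.
Reciprocity: 3 ≡ 3 and 53 ≡ 1 (mod 4), so (3/53) = +(53/3).
Reduce top mod 3: now compute (2/3).
Pull out 2: since 3 ≡ 3 (mod 8), (2/3) = -1.
Reached (1/3) = 1. Collecting the sign flips along the way, the symbol is +1.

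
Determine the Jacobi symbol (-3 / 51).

First reduce: -3 ≡ 48 (mod 51).
Pull out 2^4: since 51 ≡ 3 (mod 8), (2/51) = -1, so (2/51)^4 = +1.
Reciprocity: 3 ≡ 3 and 51 ≡ 3 (mod 4), so (3/51) = −(51/3).
Reduce top mod 3: now compute (0/3).
Top reduces to 0: gcd > 1, so the symbol is 0.

0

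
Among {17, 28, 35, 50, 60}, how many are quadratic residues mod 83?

2

(17/83) = +1 → QR.
(28/83) = +1 → QR.
(35/83) = -1 → non-residue.
(50/83) = -1 → non-residue.
(60/83) = -1 → non-residue.
Total quadratic residues among the 5: 2.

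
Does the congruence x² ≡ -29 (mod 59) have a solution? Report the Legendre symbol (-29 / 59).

-1

First reduce: -29 ≡ 30 (mod 59).
Pull out 2: since 59 ≡ 3 (mod 8), (2/59) = -1.
Reciprocity: 15 ≡ 3 and 59 ≡ 3 (mod 4), so (15/59) = −(59/15).
Reduce top mod 15: now compute (14/15).
Pull out 2: since 15 ≡ 7 (mod 8), (2/15) = +1.
Reciprocity: 7 ≡ 3 and 15 ≡ 3 (mod 4), so (7/15) = −(15/7).
Reduce top mod 7: now compute (1/7).
Reached (1/7) = 1. Collecting the sign flips along the way, the symbol is -1.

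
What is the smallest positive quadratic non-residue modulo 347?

(2/347) = −1, so 2 is the smallest positive non-residue mod 347.

2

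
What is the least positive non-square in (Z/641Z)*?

3

(2/641) = +1, so 2 is a residue.
(3/641) = −1, so 3 is the smallest positive non-residue mod 641.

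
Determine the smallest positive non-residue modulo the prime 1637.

2

(2/1637) = −1, so 2 is the smallest positive non-residue mod 1637.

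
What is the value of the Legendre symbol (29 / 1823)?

1

Reciprocity: 29 ≡ 1 and 1823 ≡ 3 (mod 4), so (29/1823) = +(1823/29).
Reduce top mod 29: now compute (25/29).
Reciprocity: 25 ≡ 1 and 29 ≡ 1 (mod 4), so (25/29) = +(29/25).
Reduce top mod 25: now compute (4/25).
Pull out 2^2: since 25 ≡ 1 (mod 8), (2/25) = +1, so (2/25)^2 = +1.
Reached (1/25) = 1. Collecting the sign flips along the way, the symbol is +1.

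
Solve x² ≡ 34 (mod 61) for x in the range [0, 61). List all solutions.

20, 41

61 ≡ 1 (mod 4), so we find a root by search.
Trying successive values, 20² = 400 ≡ 34 (mod 61). The other root is 61 − 20 = 41.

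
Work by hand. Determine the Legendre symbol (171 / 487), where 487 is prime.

1

Reciprocity: 171 ≡ 3 and 487 ≡ 3 (mod 4), so (171/487) = −(487/171).
Reduce top mod 171: now compute (145/171).
Reciprocity: 145 ≡ 1 and 171 ≡ 3 (mod 4), so (145/171) = +(171/145).
Reduce top mod 145: now compute (26/145).
Pull out 2: since 145 ≡ 1 (mod 8), (2/145) = +1.
Reciprocity: 13 ≡ 1 and 145 ≡ 1 (mod 4), so (13/145) = +(145/13).
Reduce top mod 13: now compute (2/13).
Pull out 2: since 13 ≡ 5 (mod 8), (2/13) = -1.
Reached (1/13) = 1. Collecting the sign flips along the way, the symbol is +1.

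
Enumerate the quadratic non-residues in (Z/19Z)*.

Square k = 1,…,9 (k and 19−k give the same square):
1²=1, 2²=4, 3²=9, 4²=16, 5²≡6, 6²≡17, 7²≡11, 8²≡7, 9²≡5 (mod 19).
The residues are {1, 4, 5, 6, 7, 9, 11, 16, 17}; the non-residues are the remaining 9 nonzero classes.

2 3 8 10 12 13 14 15 18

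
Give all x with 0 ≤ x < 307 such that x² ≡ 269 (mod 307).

Since 307 ≡ 3 (mod 4), a square root of 269 is 269^((307+1)/4) = 269^77 mod 307.
Repeated squaring: 269^2≡216, 269^4≡299, 269^8≡64, 269^16≡105, 269^32≡280, 269^64≡115 (mod 307).
269^77 = 269^(64+8+4+1) ≡ 24 (mod 307).
Check: 24² = 576 ≡ 269 (mod 307). The two roots are 24 and 283.

24, 283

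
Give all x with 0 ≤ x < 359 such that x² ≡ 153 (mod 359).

Since 359 ≡ 3 (mod 4), a square root of 153 is 153^((359+1)/4) = 153^90 mod 359.
Repeated squaring: 153^2≡74, 153^4≡91, 153^8≡24, 153^16≡217, 153^32≡60, 153^64≡10 (mod 359).
153^90 = 153^(64+16+8+2) ≡ 55 (mod 359).
Check: 55² = 3025 ≡ 153 (mod 359). The two roots are 55 and 304.

55, 304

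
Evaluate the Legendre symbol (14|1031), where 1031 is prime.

Pull out 2: since 1031 ≡ 7 (mod 8), (2/1031) = +1.
Reciprocity: 7 ≡ 3 and 1031 ≡ 3 (mod 4), so (7/1031) = −(1031/7).
Reduce top mod 7: now compute (2/7).
Pull out 2: since 7 ≡ 7 (mod 8), (2/7) = +1.
Reached (1/7) = 1. Collecting the sign flips along the way, the symbol is -1.

-1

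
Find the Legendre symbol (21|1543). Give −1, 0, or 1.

-1

Reciprocity: 21 ≡ 1 and 1543 ≡ 3 (mod 4), so (21/1543) = +(1543/21).
Reduce top mod 21: now compute (10/21).
Pull out 2: since 21 ≡ 5 (mod 8), (2/21) = -1.
Reciprocity: 5 ≡ 1 and 21 ≡ 1 (mod 4), so (5/21) = +(21/5).
Reduce top mod 5: now compute (1/5).
Reached (1/5) = 1. Collecting the sign flips along the way, the symbol is -1.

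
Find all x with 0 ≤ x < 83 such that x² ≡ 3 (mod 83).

Since 83 ≡ 3 (mod 4), a square root of 3 is 3^((83+1)/4) = 3^21 mod 83.
Repeated squaring: 3^2≡9, 3^4≡81, 3^8≡4, 3^16≡16 (mod 83).
3^21 = 3^(16+4+1) ≡ 70 (mod 83).
Check: 70² = 4900 ≡ 3 (mod 83). The two roots are 13 and 70.

13, 70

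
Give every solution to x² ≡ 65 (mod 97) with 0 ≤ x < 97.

29, 68

97 ≡ 1 (mod 4), so we find a root by search.
Trying successive values, 29² = 841 ≡ 65 (mod 97). The other root is 97 − 29 = 68.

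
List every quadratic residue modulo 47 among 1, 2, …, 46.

1,2,3,4,6,7,8,9,12,14,16,17,18,21,24,25,27,28,32,34,36,37,42

Square k = 1,…,23 (k and 47−k give the same square):
1²=1, 2²=4, 3²=9, 4²=16, 5²=25, 6²=36, 7²≡2, 8²≡17, 9²≡34, 10²≡6, 11²≡27, 12²≡3, 13²≡28, 14²≡8, 15²≡37, 16²≡21, 17²≡7, 18²≡42, 19²≡32, 20²≡24, 21²≡18, 22²≡14, 23²≡12 (mod 47).
So the quadratic residues mod 47 are {1, 2, 3, 4, 6, 7, 8, 9, 12, 14, 16, 17, 18, 21, 24, 25, 27, 28, 32, 34, 36, 37, 42}.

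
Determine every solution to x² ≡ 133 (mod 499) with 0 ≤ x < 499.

68, 431

Since 499 ≡ 3 (mod 4), a square root of 133 is 133^((499+1)/4) = 133^125 mod 499.
Repeated squaring: 133^2≡224, 133^4≡276, 133^8≡328, 133^16≡299, 133^32≡80, 133^64≡412 (mod 499).
133^125 = 133^(64+32+16+8+4+1) ≡ 431 (mod 499).
Check: 431² = 185761 ≡ 133 (mod 499). The two roots are 68 and 431.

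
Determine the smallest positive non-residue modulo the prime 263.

(2/263) = +1, so 2 is a residue.
(3/263) = +1, so 3 is a residue.
(4/263) = +1, so 4 is a residue.
(5/263) = −1, so 5 is the smallest positive non-residue mod 263.

5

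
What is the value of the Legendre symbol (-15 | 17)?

1

First reduce: -15 ≡ 2 (mod 17).
Pull out 2: since 17 ≡ 1 (mod 8), (2/17) = +1.
Reached (1/17) = 1. Collecting the sign flips along the way, the symbol is +1.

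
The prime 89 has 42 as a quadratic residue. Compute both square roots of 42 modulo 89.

89 ≡ 1 (mod 4), so we find a root by search.
Trying successive values, 24² = 576 ≡ 42 (mod 89). The other root is 89 − 24 = 65.

24, 65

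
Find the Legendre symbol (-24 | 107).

First reduce: -24 ≡ 83 (mod 107).
Reciprocity: 83 ≡ 3 and 107 ≡ 3 (mod 4), so (83/107) = −(107/83).
Reduce top mod 83: now compute (24/83).
Pull out 2^3: since 83 ≡ 3 (mod 8), (2/83) = -1, so (2/83)^3 = -1.
Reciprocity: 3 ≡ 3 and 83 ≡ 3 (mod 4), so (3/83) = −(83/3).
Reduce top mod 3: now compute (2/3).
Pull out 2: since 3 ≡ 3 (mod 8), (2/3) = -1.
Reached (1/3) = 1. Collecting the sign flips along the way, the symbol is +1.

1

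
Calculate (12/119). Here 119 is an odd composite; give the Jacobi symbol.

Pull out 2^2: since 119 ≡ 7 (mod 8), (2/119) = +1, so (2/119)^2 = +1.
Reciprocity: 3 ≡ 3 and 119 ≡ 3 (mod 4), so (3/119) = −(119/3).
Reduce top mod 3: now compute (2/3).
Pull out 2: since 3 ≡ 3 (mod 8), (2/3) = -1.
Reached (1/3) = 1. Collecting the sign flips along the way, the symbol is +1.

1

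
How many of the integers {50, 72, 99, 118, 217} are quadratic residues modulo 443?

(50/443) = -1 → non-residue.
(72/443) = -1 → non-residue.
(99/443) = -1 → non-residue.
(118/443) = -1 → non-residue.
(217/443) = +1 → QR.
Total quadratic residues among the 5: 1.

1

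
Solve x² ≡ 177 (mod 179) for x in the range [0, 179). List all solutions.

78, 101

Since 179 ≡ 3 (mod 4), a square root of 177 is 177^((179+1)/4) = 177^45 mod 179.
Repeated squaring: 177^2≡4, 177^4≡16, 177^8≡77, 177^16≡22, 177^32≡126 (mod 179).
177^45 = 177^(32+8+4+1) ≡ 101 (mod 179).
Check: 101² = 10201 ≡ 177 (mod 179). The two roots are 78 and 101.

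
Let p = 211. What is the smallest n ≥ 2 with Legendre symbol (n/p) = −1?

2

(2/211) = −1, so 2 is the smallest positive non-residue mod 211.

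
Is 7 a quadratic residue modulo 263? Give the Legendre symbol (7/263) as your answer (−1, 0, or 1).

Reciprocity: 7 ≡ 3 and 263 ≡ 3 (mod 4), so (7/263) = −(263/7).
Reduce top mod 7: now compute (4/7).
Pull out 2^2: since 7 ≡ 7 (mod 8), (2/7) = +1, so (2/7)^2 = +1.
Reached (1/7) = 1. Collecting the sign flips along the way, the symbol is -1.

-1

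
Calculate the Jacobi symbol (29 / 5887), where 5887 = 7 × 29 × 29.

0

Reciprocity: 29 ≡ 1 and 5887 ≡ 3 (mod 4), so (29/5887) = +(5887/29).
Reduce top mod 29: now compute (0/29).
Top reduces to 0: gcd > 1, so the symbol is 0.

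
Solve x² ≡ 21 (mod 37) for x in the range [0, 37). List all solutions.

37 ≡ 1 (mod 4), so we find a root by search.
Trying successive values, 13² = 169 ≡ 21 (mod 37). The other root is 37 − 13 = 24.

13, 24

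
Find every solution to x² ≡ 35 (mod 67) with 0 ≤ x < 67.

13, 54

Since 67 ≡ 3 (mod 4), a square root of 35 is 35^((67+1)/4) = 35^17 mod 67.
Repeated squaring: 35^2≡19, 35^4≡26, 35^8≡6, 35^16≡36 (mod 67).
35^17 = 35^(16+1) ≡ 54 (mod 67).
Check: 54² = 2916 ≡ 35 (mod 67). The two roots are 13 and 54.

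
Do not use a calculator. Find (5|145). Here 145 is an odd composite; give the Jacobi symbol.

Reciprocity: 5 ≡ 1 and 145 ≡ 1 (mod 4), so (5/145) = +(145/5).
Reduce top mod 5: now compute (0/5).
Top reduces to 0: gcd > 1, so the symbol is 0.

0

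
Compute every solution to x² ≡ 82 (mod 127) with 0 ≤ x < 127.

35, 92

Since 127 ≡ 3 (mod 4), a square root of 82 is 82^((127+1)/4) = 82^32 mod 127.
Repeated squaring: 82^2≡120, 82^4≡49, 82^8≡115, 82^16≡17, 82^32≡35 (mod 127).
82^32 = 82^(32) ≡ 35 (mod 127).
Check: 35² = 1225 ≡ 82 (mod 127). The two roots are 35 and 92.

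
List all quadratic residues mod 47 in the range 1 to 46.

1, 2, 3, 4, 6, 7, 8, 9, 12, 14, 16, 17, 18, 21, 24, 25, 27, 28, 32, 34, 36, 37, 42

Square k = 1,…,23 (k and 47−k give the same square):
1²=1, 2²=4, 3²=9, 4²=16, 5²=25, 6²=36, 7²≡2, 8²≡17, 9²≡34, 10²≡6, 11²≡27, 12²≡3, 13²≡28, 14²≡8, 15²≡37, 16²≡21, 17²≡7, 18²≡42, 19²≡32, 20²≡24, 21²≡18, 22²≡14, 23²≡12 (mod 47).
So the quadratic residues mod 47 are {1, 2, 3, 4, 6, 7, 8, 9, 12, 14, 16, 17, 18, 21, 24, 25, 27, 28, 32, 34, 36, 37, 42}.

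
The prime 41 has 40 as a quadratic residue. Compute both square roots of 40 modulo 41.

41 ≡ 1 (mod 4), so we find a root by search.
Trying successive values, 9² = 81 ≡ 40 (mod 41). The other root is 41 − 9 = 32.

9, 32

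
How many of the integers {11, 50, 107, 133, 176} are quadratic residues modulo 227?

(11/227) = +1 → QR.
(50/227) = -1 → non-residue.
(107/227) = -1 → non-residue.
(133/227) = +1 → QR.
(176/227) = +1 → QR.
Total quadratic residues among the 5: 3.

3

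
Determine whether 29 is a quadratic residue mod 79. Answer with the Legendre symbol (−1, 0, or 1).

-1

Euler's criterion: (29/79) ≡ 29^39 (mod 79).
29^2 ≡ 51 (mod 79)
29^4 ≡ 73 (mod 79)
29^8 ≡ 36 (mod 79)
29^16 ≡ 32 (mod 79)
29^32 ≡ 76 (mod 79)
29^39 = 29^(32+4+2+1) ≡ 78 (mod 79).
Result is 78 ≡ −1, so (29/79) = −1.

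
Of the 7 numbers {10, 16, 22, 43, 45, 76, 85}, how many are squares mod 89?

(10/89) = +1 → QR.
(16/89) = +1 → QR.
(22/89) = +1 → QR.
(43/89) = -1 → non-residue.
(45/89) = +1 → QR.
(76/89) = -1 → non-residue.
(85/89) = +1 → QR.
Total quadratic residues among the 7: 5.

5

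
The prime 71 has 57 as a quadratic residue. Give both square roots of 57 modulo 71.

Since 71 ≡ 3 (mod 4), a square root of 57 is 57^((71+1)/4) = 57^18 mod 71.
Repeated squaring: 57^2≡54, 57^4≡5, 57^8≡25, 57^16≡57 (mod 71).
57^18 = 57^(16+2) ≡ 25 (mod 71).
Check: 25² = 625 ≡ 57 (mod 71). The two roots are 25 and 46.

25, 46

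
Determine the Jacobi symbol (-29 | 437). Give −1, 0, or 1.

-1

First reduce: -29 ≡ 408 (mod 437).
Pull out 2^3: since 437 ≡ 5 (mod 8), (2/437) = -1, so (2/437)^3 = -1.
Reciprocity: 51 ≡ 3 and 437 ≡ 1 (mod 4), so (51/437) = +(437/51).
Reduce top mod 51: now compute (29/51).
Reciprocity: 29 ≡ 1 and 51 ≡ 3 (mod 4), so (29/51) = +(51/29).
Reduce top mod 29: now compute (22/29).
Pull out 2: since 29 ≡ 5 (mod 8), (2/29) = -1.
Reciprocity: 11 ≡ 3 and 29 ≡ 1 (mod 4), so (11/29) = +(29/11).
Reduce top mod 11: now compute (7/11).
Reciprocity: 7 ≡ 3 and 11 ≡ 3 (mod 4), so (7/11) = −(11/7).
Reduce top mod 7: now compute (4/7).
Pull out 2^2: since 7 ≡ 7 (mod 8), (2/7) = +1, so (2/7)^2 = +1.
Reached (1/7) = 1. Collecting the sign flips along the way, the symbol is -1.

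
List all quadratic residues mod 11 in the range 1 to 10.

Square k = 1,…,5 (k and 11−k give the same square):
1²=1, 2²=4, 3²=9, 4²≡5, 5²≡3 (mod 11).
So the quadratic residues mod 11 are {1, 3, 4, 5, 9}.

1, 3, 4, 5, 9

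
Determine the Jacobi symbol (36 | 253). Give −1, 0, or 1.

1

Pull out 2^2: since 253 ≡ 5 (mod 8), (2/253) = -1, so (2/253)^2 = +1.
Reciprocity: 9 ≡ 1 and 253 ≡ 1 (mod 4), so (9/253) = +(253/9).
Reduce top mod 9: now compute (1/9).
Reached (1/9) = 1. Collecting the sign flips along the way, the symbol is +1.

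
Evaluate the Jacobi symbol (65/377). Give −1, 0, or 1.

0

Reciprocity: 65 ≡ 1 and 377 ≡ 1 (mod 4), so (65/377) = +(377/65).
Reduce top mod 65: now compute (52/65).
Pull out 2^2: since 65 ≡ 1 (mod 8), (2/65) = +1, so (2/65)^2 = +1.
Reciprocity: 13 ≡ 1 and 65 ≡ 1 (mod 4), so (13/65) = +(65/13).
Reduce top mod 13: now compute (0/13).
Top reduces to 0: gcd > 1, so the symbol is 0.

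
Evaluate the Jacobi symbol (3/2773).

1

Reciprocity: 3 ≡ 3 and 2773 ≡ 1 (mod 4), so (3/2773) = +(2773/3).
Reduce top mod 3: now compute (1/3).
Reached (1/3) = 1. Collecting the sign flips along the way, the symbol is +1.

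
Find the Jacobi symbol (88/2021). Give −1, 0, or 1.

Pull out 2^3: since 2021 ≡ 5 (mod 8), (2/2021) = -1, so (2/2021)^3 = -1.
Reciprocity: 11 ≡ 3 and 2021 ≡ 1 (mod 4), so (11/2021) = +(2021/11).
Reduce top mod 11: now compute (8/11).
Pull out 2^3: since 11 ≡ 3 (mod 8), (2/11) = -1, so (2/11)^3 = -1.
Reached (1/11) = 1. Collecting the sign flips along the way, the symbol is +1.

1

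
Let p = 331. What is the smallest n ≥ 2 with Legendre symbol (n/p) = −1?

(2/331) = −1, so 2 is the smallest positive non-residue mod 331.

2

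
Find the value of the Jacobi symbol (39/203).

-1

Reciprocity: 39 ≡ 3 and 203 ≡ 3 (mod 4), so (39/203) = −(203/39).
Reduce top mod 39: now compute (8/39).
Pull out 2^3: since 39 ≡ 7 (mod 8), (2/39) = +1, so (2/39)^3 = +1.
Reached (1/39) = 1. Collecting the sign flips along the way, the symbol is -1.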